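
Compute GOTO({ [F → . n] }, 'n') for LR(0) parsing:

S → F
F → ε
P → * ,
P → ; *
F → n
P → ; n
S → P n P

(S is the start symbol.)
{ [F → n .] }

GOTO(I, 'n') = CLOSURE({ [A → αX.β] : [A → α.Xβ] ∈ I, X = 'n' })

Items with dot before 'n', with the dot advanced:
  [F → . n] → [F → n .]
Closure adds nothing (no advanced item has the dot before a non-terminal).

GOTO = { [F → n .] }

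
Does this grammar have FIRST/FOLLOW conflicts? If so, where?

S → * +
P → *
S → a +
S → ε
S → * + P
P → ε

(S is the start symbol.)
A FIRST/FOLLOW conflict occurs when a non-terminal N has a nullable alternative N → β (β ⇒* ε) and another alternative N → α with FIRST(α) ∩ FOLLOW(N) ≠ ∅: on such a lookahead the parser cannot decide between expanding α and letting N vanish via β.

Nullable non-terminals: P, S.

P: nullable alternative(s) P → ε; FOLLOW(P) = { $ }
  P → *: FIRST \ {ε} = { '*' } — disjoint from FOLLOW(P)
  P → ε: FIRST \ {ε} = { } — this is the only nullable alternative, skip

S: nullable alternative(s) S → ε; FOLLOW(S) = { $ }
  S → * +: FIRST \ {ε} = { '*' } — disjoint from FOLLOW(S)
  S → a +: FIRST \ {ε} = { 'a' } — disjoint from FOLLOW(S)
  S → ε: FIRST \ {ε} = { } — this is the only nullable alternative, skip
  S → * + P: FIRST \ {ε} = { '*' } — disjoint from FOLLOW(S)

No FIRST/FOLLOW conflicts found.

Answer: No FIRST/FOLLOW conflicts.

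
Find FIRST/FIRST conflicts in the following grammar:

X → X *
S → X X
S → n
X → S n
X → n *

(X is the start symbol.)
FIRST sets of the non-terminals at (or reachable through a nullable prefix from) the front of some alternative:
  FIRST(X) = { 'n' }
  FIRST(S) = { 'n' }

Productions for X:
  X → X *: FIRST = { 'n' }
  X → S n: FIRST = { 'n' }
  X → n *: FIRST = { 'n' }
Productions for S:
  S → X X: FIRST = { 'n' }
  S → n: FIRST = { 'n' }

Conflict for X: X → X * and X → S n
  Overlap: { 'n' }
Conflict for X: X → X * and X → n *
  Overlap: { 'n' }
Conflict for X: X → S n and X → n *
  Overlap: { 'n' }
Conflict for S: S → X X and S → n
  Overlap: { 'n' }

Answer: Yes. X → X '*' / X → S n on { 'n' }; X → X '*' / X → n '*' on { 'n' }; X → S n / X → n '*' on { 'n' }; S → X X / S → n on { 'n' }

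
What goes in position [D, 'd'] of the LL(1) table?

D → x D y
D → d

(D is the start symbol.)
D → d

To find M[D, 'd'], we find productions for D where 'd' is in the predict set (PREDICT(N → α) = (FIRST(α) \ {ε}) ∪ (FOLLOW(N) if α ⇒* ε)).

D → x D y: PREDICT = { 'x' }
D → d: PREDICT = { 'd' }
  'd' is in predict set, so this production goes in M[D, 'd']

M[D, 'd'] = D → d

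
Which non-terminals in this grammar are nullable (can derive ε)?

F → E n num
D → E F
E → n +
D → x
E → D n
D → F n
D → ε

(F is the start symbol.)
ε-productions: D → ε
So D is immediately nullable.
No further non-terminal can be added: every production for the remaining non-terminals contains a terminal or a non-nullable non-terminal.
Nullable = { 'D' }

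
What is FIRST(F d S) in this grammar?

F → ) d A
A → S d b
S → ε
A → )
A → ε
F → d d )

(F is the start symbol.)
{ ')', 'd' }

FIRST sets of the non-terminals involved (from the grammar, by fixed-point iteration):
  FIRST(F) = { ')', 'd' }

To compute FIRST(F d S), process the symbols left to right:
Symbol F is a non-terminal. Add FIRST(F) \ {ε} = { ')', 'd' }
F is not nullable (ε ∉ FIRST(F)), so stop here.
FIRST(F d S) = { ')', 'd' }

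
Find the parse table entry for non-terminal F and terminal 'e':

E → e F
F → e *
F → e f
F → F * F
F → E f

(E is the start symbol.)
To find M[F, 'e'], we find productions for F where 'e' is in the predict set (PREDICT(N → α) = (FIRST(α) \ {ε}) ∪ (FOLLOW(N) if α ⇒* ε)).

Relevant sets:
  FIRST(F) = { 'e' }
  FIRST(E) = { 'e' }

F → e *: PREDICT = { 'e' }
  'e' is in predict set, so this production goes in M[F, 'e']
F → e f: PREDICT = { 'e' }
  'e' is in predict set, so this production goes in M[F, 'e']
F → F * F: PREDICT = { 'e' }
  'e' is in predict set, so this production goes in M[F, 'e']
F → E f: PREDICT = { 'e' }
  'e' is in predict set, so this production goes in M[F, 'e']

M[F, 'e'] = F → e *, F → e f, F → F * F, F → E f  (a multiply-defined cell — the grammar is not LL(1))

Answer: F → e *, F → e f, F → F * F, F → E f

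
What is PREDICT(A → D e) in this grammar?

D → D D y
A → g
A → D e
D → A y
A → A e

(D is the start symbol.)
PREDICT(A → D e) = (FIRST(RHS) \ {ε}) ∪ (FOLLOW(A) if ε ∈ FIRST(RHS), i.e. RHS ⇒* ε)
FIRST(D) = { 'g' }
FIRST(D e) = { 'g' }
ε ∉ FIRST(D e), so FOLLOW(A) is not added.
PREDICT(A → D e) = { 'g' }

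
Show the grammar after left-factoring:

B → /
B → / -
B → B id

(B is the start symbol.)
B → / B'
B' → ε
B' → -
B → B id

Left-factoring transforms A → αβ₁ | αβ₂ into A → αA' and A' → β₁ | β₂
(α is the longest common prefix among the alternatives). Repeat until
no nonterminal has two alternatives with a common prefix.

Round 1: B has alternatives sharing prefix '/'. Introduce B': B → / B'
  Add: B' → ε
  Add: B' → -

No remaining common prefixes — done.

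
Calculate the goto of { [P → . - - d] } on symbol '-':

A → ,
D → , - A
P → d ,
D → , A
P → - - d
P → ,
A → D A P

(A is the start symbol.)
{ [P → - . - d] }

GOTO(I, '-') = CLOSURE({ [A → αX.β] : [A → α.Xβ] ∈ I, X = '-' })

Items with dot before '-', with the dot advanced:
  [P → . - - d] → [P → - . - d]
Closure adds nothing (no advanced item has the dot before a non-terminal).

GOTO = { [P → - . - d] }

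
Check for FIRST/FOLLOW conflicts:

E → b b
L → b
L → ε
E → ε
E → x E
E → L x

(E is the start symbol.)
No FIRST/FOLLOW conflicts.

A FIRST/FOLLOW conflict occurs when a non-terminal N has a nullable alternative N → β (β ⇒* ε) and another alternative N → α with FIRST(α) ∩ FOLLOW(N) ≠ ∅: on such a lookahead the parser cannot decide between expanding α and letting N vanish via β.

Nullable non-terminals: E, L.
FIRST sets used below: FIRST(L) = { 'b', ε }

E: nullable alternative(s) E → ε; FOLLOW(E) = { $ }
  E → b b: FIRST \ {ε} = { 'b' } — disjoint from FOLLOW(E)
  E → ε: FIRST \ {ε} = { } — this is the only nullable alternative, skip
  E → x E: FIRST \ {ε} = { 'x' } — disjoint from FOLLOW(E)
  E → L x: FIRST \ {ε} = { 'b', 'x' } — disjoint from FOLLOW(E)

L: nullable alternative(s) L → ε; FOLLOW(L) = { 'x' }
  L → b: FIRST \ {ε} = { 'b' } — disjoint from FOLLOW(L)
  L → ε: FIRST \ {ε} = { } — this is the only nullable alternative, skip

No FIRST/FOLLOW conflicts found.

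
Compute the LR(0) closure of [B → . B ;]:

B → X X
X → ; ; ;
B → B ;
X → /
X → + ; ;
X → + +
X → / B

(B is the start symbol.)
{ [B → . B ;], [B → . X X], [X → . + +], [X → . + ; ;], [X → . / B], [X → . /], [X → . ; ; ;] }

To compute CLOSURE, for each item [A → α.Bβ] where B is a non-terminal, add [B → .γ] for all productions B → γ; repeat for the newly added items until nothing changes.

Start with: [B → . B ;]
  [B → . B ;] has the dot before B: add [B → . X X]
  [B → . X X] has the dot before X: add [X → . ; ; ;], [X → . /], [X → . + ; ;], [X → . + +], [X → . / B]
No further items can be added.

CLOSURE = { [B → . B ;], [B → . X X], [X → . + +], [X → . + ; ;], [X → . / B], [X → . /], [X → . ; ; ;] }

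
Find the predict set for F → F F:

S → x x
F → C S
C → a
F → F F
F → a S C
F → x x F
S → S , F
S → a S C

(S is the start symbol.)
PREDICT(F → F F) = (FIRST(RHS) \ {ε}) ∪ (FOLLOW(F) if ε ∈ FIRST(RHS), i.e. RHS ⇒* ε)
FIRST(F) = { 'a', 'x' }
FIRST(F F) = { 'a', 'x' }
ε ∉ FIRST(F F), so FOLLOW(F) is not added.
PREDICT(F → F F) = { 'a', 'x' }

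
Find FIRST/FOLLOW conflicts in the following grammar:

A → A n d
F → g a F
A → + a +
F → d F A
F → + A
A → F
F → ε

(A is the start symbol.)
Yes. A → A n d with FOLLOW(A) on { '+', 'd', 'g', 'n' }; A → '+' a '+' with FOLLOW(A) on { '+' }; F → g a F with FOLLOW(F) on { 'g' }; F → d F A with FOLLOW(F) on { 'd' }; F → '+' A with FOLLOW(F) on { '+' }

A FIRST/FOLLOW conflict occurs when a non-terminal N has a nullable alternative N → β (β ⇒* ε) and another alternative N → α with FIRST(α) ∩ FOLLOW(N) ≠ ∅: on such a lookahead the parser cannot decide between expanding α and letting N vanish via β.

Nullable non-terminals: A, F.
FIRST sets used below: FIRST(A) = { '+', 'd', 'g', 'n', ε }, FIRST(F) = { '+', 'd', 'g', ε }

A: nullable alternative(s) A → F; FOLLOW(A) = { $, '+', 'd', 'g', 'n' }
  A → A n d: FIRST \ {ε} = { '+', 'd', 'g', 'n' } — overlaps FOLLOW(A) on { '+', 'd', 'g', 'n' }: CONFLICT
  A → + a +: FIRST \ {ε} = { '+' } — overlaps FOLLOW(A) on { '+' }: CONFLICT
  A → F: FIRST \ {ε} = { '+', 'd', 'g' } — this is the only nullable alternative, skip

F: nullable alternative(s) F → ε; FOLLOW(F) = { $, '+', 'd', 'g', 'n' }
  F → g a F: FIRST \ {ε} = { 'g' } — overlaps FOLLOW(F) on { 'g' }: CONFLICT
  F → d F A: FIRST \ {ε} = { 'd' } — overlaps FOLLOW(F) on { 'd' }: CONFLICT
  F → + A: FIRST \ {ε} = { '+' } — overlaps FOLLOW(F) on { '+' }: CONFLICT
  F → ε: FIRST \ {ε} = { } — this is the only nullable alternative, skip

So the grammar has 5 FIRST/FOLLOW conflicts (marked CONFLICT above).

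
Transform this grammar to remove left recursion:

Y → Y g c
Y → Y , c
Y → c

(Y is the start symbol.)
Y → c Y'
Y' → g c Y'
Y' → , c Y'
Y' → ε

Y is directly left-recursive. The standard transformation for
  A → A α₁ | ... | A α_m | β₁ | ... | β_n
is
  A  → β₁ A' | ... | β_n A'
  A' → α₁ A' | ... | α_m A' | ε

Y → c becomes Y → c Y'
Y → Y g c becomes Y' → g c Y'
Y → Y , c becomes Y' → , c Y'
Add Y' → ε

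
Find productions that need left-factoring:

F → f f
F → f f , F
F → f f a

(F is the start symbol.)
Left-factoring is needed when two productions for the same non-terminal
share a common prefix on the right-hand side.

Productions for F:
  F → f f
  F → f f , F
  F → f f a

Found common prefix 'f f' in productions for F

Answer: Yes, F has productions with common prefix 'f f'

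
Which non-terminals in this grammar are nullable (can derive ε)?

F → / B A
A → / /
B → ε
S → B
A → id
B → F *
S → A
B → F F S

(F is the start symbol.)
{ 'B', 'S' }

A non-terminal is nullable if it can derive ε (the empty string): either it has an ε-production, or it has a production whose right-hand side consists entirely of nullable non-terminals.

ε-productions: B → ε
So B is immediately nullable.
S → B: every symbol on the right is nullable, so S is nullable too.
No further non-terminal can be added: every production for the remaining non-terminals contains a terminal or a non-nullable non-terminal.
Nullable = { 'B', 'S' }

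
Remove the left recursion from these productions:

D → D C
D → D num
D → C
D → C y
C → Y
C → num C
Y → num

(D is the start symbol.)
D is directly left-recursive. The standard transformation for
  A → A α₁ | ... | A α_m | β₁ | ... | β_n
is
  A  → β₁ A' | ... | β_n A'
  A' → α₁ A' | ... | α_m A' | ε

D → C becomes D → C D'
D → C y becomes D → C y D'
D → D C becomes D' → C D'
D → D num becomes D' → num D'
Add D' → ε

Productions for other non-terminals are unchanged:
  C → Y
  C → num C
  Y → num

Resulting grammar:
D → C D'
D → C y D'
D' → C D'
D' → num D'
D' → ε
C → Y
C → num C
Y → num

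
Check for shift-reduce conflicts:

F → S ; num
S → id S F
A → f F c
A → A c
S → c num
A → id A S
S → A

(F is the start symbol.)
A shift-reduce conflict occurs when an LR(0) state has both:
  - a complete (reduce) item [A → α .] (dot at the end), and
  - a shift item [B → β . c γ] (dot before a terminal).

Augment with F' → F and build the canonical LR(0) collection (I0 = CLOSURE({[F' → . F]}), then GOTO on every symbol after a dot until no new states appear). It has 18 states:
  I0: { [A → . A c], [A → . f F c], [A → . id A S], [F → . S ; num], [F' → . F], [S → . A], [S → . c num], [S → . id S F] }  — shift
  I1: { [A → A . c], [S → A .] }  — shift, reduce
  I2: { [F' → F .] }  — accept
  I3: { [F → S . ; num] }  — shift
  I4: { [S → c . num] }  — shift
  I5: { [A → . A c], [A → . f F c], [A → . id A S], [A → f . F c], [F → . S ; num], [S → . A], [S → . c num], [S → . id S F] }  — shift
  I6: { [A → . A c], [A → . f F c], [A → . id A S], [A → id . A S], [S → . A], [S → . c num], [S → . id S F], [S → id . S F] }  — shift
  I7: { [A → . A c], [A → . f F c], [A → . id A S], [A → A . c], [A → id A . S], [S → . A], [S → . c num], [S → . id S F], [S → A .] }  — shift, reduce
  I8: { [A → . A c], [A → . f F c], [A → . id A S], [F → . S ; num], [S → . A], [S → . c num], [S → . id S F], [S → id S . F] }  — shift
  I9: { [S → id S F .] }  — reduce
  I10: { [A → id A S .] }  — reduce
  I11: { [A → A c .], [S → c . num] }  — shift, reduce
  I12: { [S → c num .] }  — reduce
  I13: { [A → f F . c] }  — shift
  I14: { [A → f F c .] }  — reduce
  I15: { [F → S ; . num] }  — shift
  I16: { [F → S ; num .] }  — reduce
  I17: { [A → A c .] }  — reduce

I1 contains reduce item [S → A .] and shift item [A → A . c] — shift-reduce conflict.
I7 contains reduce item [S → A .] and shift items [A → A . c], [A → . f F c], [A → . id A S], [S → . c num], [S → . id S F] — shift-reduce conflict.
I11 contains reduce item [A → A c .] and shift item [S → c . num] — shift-reduce conflict.

Answer: Yes — I1: [S → A .] vs [A → A . c]; I7: [S → A .] vs [A → A . c]; I11: [A → A c .] vs [S → c . num]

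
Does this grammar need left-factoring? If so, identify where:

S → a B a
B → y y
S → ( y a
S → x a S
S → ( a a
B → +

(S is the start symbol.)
Left-factoring is needed when two productions for the same non-terminal
share a common prefix on the right-hand side.

Productions for S:
  S → a B a
  S → ( y a
  S → x a S
  S → ( a a
Productions for B:
  B → y y
  B → +

Found common prefix '(' in productions for S

Answer: Yes, S has productions with common prefix '('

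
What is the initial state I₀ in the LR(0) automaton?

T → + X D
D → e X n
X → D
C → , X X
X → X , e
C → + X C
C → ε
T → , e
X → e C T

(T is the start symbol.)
First, augment the grammar with T' → T
I₀ = CLOSURE({ [T' → . T] }):
  [T' → . T] has the dot before T: add [T → . + X D], [T → . , e]
No further items can be added.

I₀ = { [T → . + X D], [T → . , e], [T' → . T] }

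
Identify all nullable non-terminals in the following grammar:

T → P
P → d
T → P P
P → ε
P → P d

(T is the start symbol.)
A non-terminal is nullable if it can derive ε (the empty string): either it has an ε-production, or it has a production whose right-hand side consists entirely of nullable non-terminals.

ε-productions: P → ε
So P is immediately nullable.
T → P: every symbol on the right is nullable, so T is nullable too.
Every non-terminal is now nullable.
Nullable = { 'P', 'T' }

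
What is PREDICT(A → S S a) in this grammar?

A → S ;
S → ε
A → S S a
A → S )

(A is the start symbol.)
PREDICT(A → S S a) = (FIRST(RHS) \ {ε}) ∪ (FOLLOW(A) if ε ∈ FIRST(RHS), i.e. RHS ⇒* ε)
FIRST(S) = { ε }
FIRST(S S a) = { 'a' }
ε ∉ FIRST(S S a), so FOLLOW(A) is not added.
PREDICT(A → S S a) = { 'a' }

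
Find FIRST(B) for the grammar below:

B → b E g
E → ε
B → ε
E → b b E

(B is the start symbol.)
{ 'b', ε }

To compute FIRST(B), examine every production with B on the left-hand side, reading each right-hand side left to right until a non-nullable symbol is reached.

From B → b E g:
  - b is a terminal: add 'b' and stop
From B → ε:
  - ε-production, so ε ∈ FIRST(B)

Collecting: FIRST(B) = { 'b', ε }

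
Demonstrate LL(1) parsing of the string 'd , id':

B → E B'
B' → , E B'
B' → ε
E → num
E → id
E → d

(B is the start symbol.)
Stack is shown with the top on the left.

Stack     Input     Action
--------------------------
B $       d , id $  output B → E B'
E B' $    d , id $  output E → d
d B' $    d , id $  match 'd'
B' $      , id $    output B' → , E B'
, E B' $  , id $    match ','
E B' $    id $      output E → id
id B' $   id $      match 'id'
B' $      $         output B' → ε
$         $         accept

The string is accepted.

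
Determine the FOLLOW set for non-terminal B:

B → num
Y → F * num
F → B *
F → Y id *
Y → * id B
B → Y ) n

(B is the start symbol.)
{ $, ')', '*', 'id' }

To compute FOLLOW(B), find every occurrence of B on a right-hand side N → α B β: add FIRST(β) \ {ε}, and if β is empty or nullable also add FOLLOW(N). Iterate to a fixed point.

B is the start symbol, so $ ∈ FOLLOW(B).
In F → B *: B is followed by '*', add FIRST('*') \ {ε} = { '*' }
In Y → * id B: B is at the end, add FOLLOW(Y)

The FOLLOW sets referred to above (computed the same way, to a fixed point):
  FOLLOW(Y) = { ')', 'id' }

Taking the union: FOLLOW(B) = { $, ')', '*', 'id' }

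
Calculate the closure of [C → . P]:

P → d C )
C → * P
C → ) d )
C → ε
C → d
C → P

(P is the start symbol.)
{ [C → . P], [P → . d C )] }

Start with: [C → . P]
  [C → . P] has the dot before P: add [P → . d C )]
No further items can be added.

CLOSURE = { [C → . P], [P → . d C )] }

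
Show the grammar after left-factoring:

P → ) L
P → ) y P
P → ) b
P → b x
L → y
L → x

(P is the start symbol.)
P → ) P'
P' → L
P' → y P
P' → b
P → b x
L → y
L → x

Left-factoring transforms A → αβ₁ | αβ₂ into A → αA' and A' → β₁ | β₂
(α is the longest common prefix among the alternatives). Repeat until
no nonterminal has two alternatives with a common prefix.

Round 1: P has alternatives sharing prefix ')'. Introduce P': P → ) P'
  Add: P' → L
  Add: P' → y P
  Add: P' → b

No remaining common prefixes — done.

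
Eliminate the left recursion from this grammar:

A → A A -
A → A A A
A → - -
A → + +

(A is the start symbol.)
A is directly left-recursive. The standard transformation for
  A → A α₁ | ... | A α_m | β₁ | ... | β_n
is
  A  → β₁ A' | ... | β_n A'
  A' → α₁ A' | ... | α_m A' | ε

A → - - becomes A → - - A'
A → + + becomes A → + + A'
A → A A - becomes A' → A - A'
A → A A A becomes A' → A A A'
Add A' → ε

Resulting grammar:
A → - - A'
A → + + A'
A' → A - A'
A' → A A A'
A' → ε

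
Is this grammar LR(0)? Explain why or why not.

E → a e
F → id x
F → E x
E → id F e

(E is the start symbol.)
A grammar is LR(0) if no state in the canonical LR(0) collection has:
  - both a shift item (dot before a terminal) and a complete item (shift-reduce conflict), or
  - two or more complete items (reduce-reduce conflict; the accept item [E' → E .] counts as a complete item here).

Augment with E' → E and build the canonical LR(0) collection (I0 = CLOSURE({[E' → . E]}), then GOTO on every symbol after a dot until no new states appear). It has 11 states:
  I0: { [E → . a e], [E → . id F e], [E' → . E] }  — shift
  I1: { [E' → E .] }  — accept
  I2: { [E → a . e] }  — shift
  I3: { [E → . a e], [E → . id F e], [E → id . F e], [F → . E x], [F → . id x] }  — shift
  I4: { [F → E . x] }  — shift
  I5: { [E → id F . e] }  — shift
  I6: { [E → . a e], [E → . id F e], [E → id . F e], [F → . E x], [F → . id x], [F → id . x] }  — shift
  I7: { [F → id x .] }  — reduce
  I8: { [E → id F e .] }  — reduce
  I9: { [F → E x .] }  — reduce
  I10: { [E → a e .] }  — reduce

Every state is either a pure shift/goto state or contains exactly one complete item and nothing to shift — no conflicts. The grammar is LR(0).

Answer: Yes, the grammar is LR(0)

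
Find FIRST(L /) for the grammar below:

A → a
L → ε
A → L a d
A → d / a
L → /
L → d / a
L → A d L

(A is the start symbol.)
FIRST sets of the non-terminals involved (from the grammar, by fixed-point iteration):
  FIRST(L) = { '/', 'a', 'd', ε }

To compute FIRST(L /), process the symbols left to right:
Symbol L is a non-terminal. Add FIRST(L) \ {ε} = { '/', 'a', 'd' }
L is nullable (ε ∈ FIRST(L)), continue to the next symbol.
Symbol / is a terminal. Add '/' and stop.
FIRST(L /) = { '/', 'a', 'd' }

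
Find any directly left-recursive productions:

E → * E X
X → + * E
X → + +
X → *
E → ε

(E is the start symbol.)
No direct left recursion

Direct left recursion occurs when N → N α for some non-terminal N (the right-hand side begins with the left-hand side itself).

E → * E X: starts with '*'
X → + * E: starts with '+'
X → + +: starts with '+'
X → *: starts with '*'
E → ε: starts with ε

No direct left recursion found.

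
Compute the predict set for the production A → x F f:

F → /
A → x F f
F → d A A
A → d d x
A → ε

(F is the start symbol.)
PREDICT(A → x F f) = (FIRST(RHS) \ {ε}) ∪ (FOLLOW(A) if ε ∈ FIRST(RHS), i.e. RHS ⇒* ε)
FIRST(x F f) = { 'x' }
ε ∉ FIRST(x F f), so FOLLOW(A) is not added.
PREDICT(A → x F f) = { 'x' }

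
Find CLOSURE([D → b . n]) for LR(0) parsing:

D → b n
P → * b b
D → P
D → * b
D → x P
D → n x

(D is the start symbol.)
To compute CLOSURE, for each item [A → α.Bβ] where B is a non-terminal, add [B → .γ] for all productions B → γ; repeat for the newly added items until nothing changes.

Start with: [D → b . n]
The dot precedes the terminal n, so nothing is added.

CLOSURE = { [D → b . n] }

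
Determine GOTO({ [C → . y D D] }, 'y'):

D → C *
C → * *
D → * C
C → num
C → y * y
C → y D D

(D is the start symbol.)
{ [C → . * *], [C → . num], [C → . y * y], [C → . y D D], [C → y . D D], [D → . * C], [D → . C *] }

GOTO(I, 'y') = CLOSURE({ [A → αX.β] : [A → α.Xβ] ∈ I, X = 'y' })

Items with dot before 'y', with the dot advanced:
  [C → . y D D] → [C → y . D D]
Closure of the advanced items:
  [C → y . D D] has the dot before D: add [D → . C *], [D → . * C]
  [D → . C *] has the dot before C: add [C → . * *], [C → . num], [C → . y * y], [C → . y D D]

GOTO = { [C → . * *], [C → . num], [C → . y * y], [C → . y D D], [C → y . D D], [D → . * C], [D → . C *] }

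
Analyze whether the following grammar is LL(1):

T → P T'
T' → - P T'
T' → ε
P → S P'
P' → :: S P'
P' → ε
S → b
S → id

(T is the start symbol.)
Yes, the grammar is LL(1).

A grammar is LL(1) if for each non-terminal N with multiple productions, the predict sets of those productions are pairwise disjoint, where PREDICT(N → α) = (FIRST(α) \ {ε}) ∪ (FOLLOW(N) if α ⇒* ε).

Relevant sets:
  FOLLOW(T') = { $ }
  FOLLOW(P') = { $, '-' }

For T':
  PREDICT(T' → '-' P T') = { '-' }
  PREDICT(T' → ε) = { $ }
For P':
  PREDICT(P' → :: S P') = { '::' }
  PREDICT(P' → ε) = { $, '-' }
For S:
  PREDICT(S → b) = { 'b' }
  PREDICT(S → id) = { 'id' }
T, P have a single production, so nothing to check there.

All predict sets are disjoint. The grammar IS LL(1).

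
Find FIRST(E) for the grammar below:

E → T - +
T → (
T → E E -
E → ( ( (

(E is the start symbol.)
{ '(' }

To compute FIRST(E), examine every production with E on the left-hand side, reading each right-hand side left to right until a non-nullable symbol is reached.

FIRST sets of the other non-terminals involved (by the same procedure, iterated to a fixed point):
  FIRST(T) = { '(' }

From E → T - +:
  - T is a non-terminal: add FIRST(T) \ {ε} = { '(' }
    T is not nullable, so stop
From E → ( ( (:
  - '(' is a terminal: add '(' and stop

Collecting: FIRST(E) = { '(' }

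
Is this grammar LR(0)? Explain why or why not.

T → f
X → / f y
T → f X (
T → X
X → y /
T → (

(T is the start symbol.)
Augment with T' → T and build the canonical LR(0) collection (I0 = CLOSURE({[T' → . T]}), then GOTO on every symbol after a dot until no new states appear). It has 12 states:
  I0: { [T → . (], [T → . X], [T → . f X (], [T → . f], [T' → . T], [X → . / f y], [X → . y /] }  — shift
  I1: { [T → ( .] }  — reduce
  I2: { [X → / . f y] }  — shift
  I3: { [T' → T .] }  — accept
  I4: { [T → X .] }  — reduce
  I5: { [T → f . X (], [T → f .], [X → . / f y], [X → . y /] }  — shift, reduce
  I6: { [X → y . /] }  — shift
  I7: { [X → y / .] }  — reduce
  I8: { [T → f X . (] }  — shift
  I9: { [T → f X ( .] }  — reduce
  I10: { [X → / f . y] }  — shift
  I11: { [X → / f y .] }  — reduce

Conflict in state I5:
  Shift-reduce conflict between [T → f .] and [X → . / f y]
So the grammar is NOT LR(0).

Answer: No. Shift-reduce conflict between [T → f .] and [X → . / f y]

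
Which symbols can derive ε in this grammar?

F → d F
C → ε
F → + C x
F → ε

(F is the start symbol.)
ε-productions: C → ε, F → ε
So C, F are immediately nullable.
Every non-terminal is now nullable.
Nullable = { 'C', 'F' }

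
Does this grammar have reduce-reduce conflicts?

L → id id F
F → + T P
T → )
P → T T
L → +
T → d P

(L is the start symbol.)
No reduce-reduce conflicts

A reduce-reduce conflict occurs when an LR(0) state has two complete items [A → α .] and [B → β .] — both call for a reduction, and with no lookahead the parser cannot choose between them.

Augment with L' → L and build the canonical LR(0) collection (I0 = CLOSURE({[L' → . L]}), then GOTO on every symbol after a dot until no new states appear). It has 14 states:
  I0: { [L → . +], [L → . id id F], [L' → . L] }  — shift
  I1: { [L → + .] }  — reduce
  I2: { [L' → L .] }  — accept
  I3: { [L → id . id F] }  — shift
  I4: { [F → . + T P], [L → id id . F] }  — shift
  I5: { [F → + . T P], [T → . )], [T → . d P] }  — shift
  I6: { [L → id id F .] }  — reduce
  I7: { [T → ) .] }  — reduce
  I8: { [F → + T . P], [P → . T T], [T → . )], [T → . d P] }  — shift
  I9: { [P → . T T], [T → . )], [T → . d P], [T → d . P] }  — shift
  I10: { [T → d P .] }  — reduce
  I11: { [P → T . T], [T → . )], [T → . d P] }  — shift
  I12: { [P → T T .] }  — reduce
  I13: { [F → + T P .] }  — reduce

No state contains more than one complete item.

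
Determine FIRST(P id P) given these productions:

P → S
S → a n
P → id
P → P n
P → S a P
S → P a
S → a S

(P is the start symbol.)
FIRST sets of the non-terminals involved (from the grammar, by fixed-point iteration):
  FIRST(P) = { 'a', 'id' }

To compute FIRST(P id P), process the symbols left to right:
Symbol P is a non-terminal. Add FIRST(P) \ {ε} = { 'a', 'id' }
P is not nullable (ε ∉ FIRST(P)), so stop here.
FIRST(P id P) = { 'a', 'id' }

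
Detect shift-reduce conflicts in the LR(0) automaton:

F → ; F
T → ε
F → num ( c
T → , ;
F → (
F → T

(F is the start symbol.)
Yes — I0: [T → .] vs [F → . (]; I3: [T → .] vs [F → . (]

Augment with F' → F and build the canonical LR(0) collection (I0 = CLOSURE({[F' → . F]}), then GOTO on every symbol after a dot until no new states appear). It has 11 states:
  I0: { [F → . (], [F → . ; F], [F → . T], [F → . num ( c], [F' → . F], [T → . , ;], [T → .] }  — shift, reduce
  I1: { [F → ( .] }  — reduce
  I2: { [T → , . ;] }  — shift
  I3: { [F → . (], [F → . ; F], [F → . T], [F → . num ( c], [F → ; . F], [T → . , ;], [T → .] }  — shift, reduce
  I4: { [F' → F .] }  — accept
  I5: { [F → T .] }  — reduce
  I6: { [F → num . ( c] }  — shift
  I7: { [F → num ( . c] }  — shift
  I8: { [F → num ( c .] }  — reduce
  I9: { [F → ; F .] }  — reduce
  I10: { [T → , ; .] }  — reduce

I0 contains reduce item [T → .] and shift items [F → . (], [F → . ; F], [F → . num ( c], [T → . , ;] — shift-reduce conflict.
I3 contains reduce item [T → .] and shift items [F → . (], [F → . ; F], [F → . num ( c], [T → . , ;] — shift-reduce conflict.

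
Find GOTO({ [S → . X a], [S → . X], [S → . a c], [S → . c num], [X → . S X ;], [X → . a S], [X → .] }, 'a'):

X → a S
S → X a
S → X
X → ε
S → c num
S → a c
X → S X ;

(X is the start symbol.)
GOTO(I, 'a') = CLOSURE({ [A → αX.β] : [A → α.Xβ] ∈ I, X = 'a' })

Items with dot before 'a', with the dot advanced:
  [S → . a c] → [S → a . c]
  [X → . a S] → [X → a . S]
Closure of the advanced items:
  [X → a . S] has the dot before S: add [S → . X a], [S → . X], [S → . c num], [S → . a c]
  [S → . X a] has the dot before X: add [X → . a S], [X → .], [X → . S X ;]

GOTO = { [S → . X a], [S → . X], [S → . a c], [S → . c num], [S → a . c], [X → . S X ;], [X → . a S], [X → .], [X → a . S] }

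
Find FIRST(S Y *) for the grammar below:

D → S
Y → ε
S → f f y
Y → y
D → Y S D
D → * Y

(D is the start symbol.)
{ 'f' }

FIRST sets of the non-terminals involved (from the grammar, by fixed-point iteration):
  FIRST(S) = { 'f' }

To compute FIRST(S Y *), process the symbols left to right:
Symbol S is a non-terminal. Add FIRST(S) \ {ε} = { 'f' }
S is not nullable (ε ∉ FIRST(S)), so stop here.
FIRST(S Y *) = { 'f' }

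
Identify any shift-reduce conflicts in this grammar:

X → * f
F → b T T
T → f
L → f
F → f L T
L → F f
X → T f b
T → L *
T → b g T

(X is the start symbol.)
A shift-reduce conflict occurs when an LR(0) state has both:
  - a complete (reduce) item [A → α .] (dot at the end), and
  - a shift item [B → β . c γ] (dot before a terminal).

Augment with X' → X and build the canonical LR(0) collection (I0 = CLOSURE({[X' → . X]}), then GOTO on every symbol after a dot until no new states appear). It has 21 states:
  I0: { [F → . b T T], [F → . f L T], [L → . F f], [L → . f], [T → . L *], [T → . b g T], [T → . f], [X → . * f], [X → . T f b], [X' → . X] }  — shift
  I1: { [X → * . f] }  — shift
  I2: { [L → F . f] }  — shift
  I3: { [T → L . *] }  — shift
  I4: { [X → T . f b] }  — shift
  I5: { [X' → X .] }  — accept
  I6: { [F → . b T T], [F → . f L T], [F → b . T T], [L → . F f], [L → . f], [T → . L *], [T → . b g T], [T → . f], [T → b . g T] }  — shift
  I7: { [F → . b T T], [F → . f L T], [F → f . L T], [L → . F f], [L → . f], [L → f .], [T → f .] }  — shift, 2 reduces
  I8: { [F → . b T T], [F → . f L T], [F → f L . T], [L → . F f], [L → . f], [T → . L *], [T → . b g T], [T → . f] }  — shift
  I9: { [F → . b T T], [F → . f L T], [F → b . T T], [L → . F f], [L → . f], [T → . L *], [T → . b g T], [T → . f] }  — shift
  I10: { [F → . b T T], [F → . f L T], [F → f . L T], [L → . F f], [L → . f], [L → f .] }  — shift, reduce
  I11: { [F → . b T T], [F → . f L T], [F → b T . T], [L → . F f], [L → . f], [T → . L *], [T → . b g T], [T → . f] }  — shift
  I12: { [F → b T T .] }  — reduce
  I13: { [F → f L T .] }  — reduce
  I14: { [F → . b T T], [F → . f L T], [L → . F f], [L → . f], [T → . L *], [T → . b g T], [T → . f], [T → b g . T] }  — shift
  I15: { [T → b g T .] }  — reduce
  I16: { [X → T f . b] }  — shift
  I17: { [X → T f b .] }  — reduce
  I18: { [T → L * .] }  — reduce
  I19: { [L → F f .] }  — reduce
  I20: { [X → * f .] }  — reduce

I7 contains reduce items [L → f .], [T → f .] and shift items [F → . b T T], [F → . f L T], [L → . f] — shift-reduce conflict.
I10 contains reduce item [L → f .] and shift items [F → . b T T], [F → . f L T], [L → . f] — shift-reduce conflict.

Answer: Yes — I7: [L → f .] vs [F → . b T T]; I10: [L → f .] vs [F → . b T T]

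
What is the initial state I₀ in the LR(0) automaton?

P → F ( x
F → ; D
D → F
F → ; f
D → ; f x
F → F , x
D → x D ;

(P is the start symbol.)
{ [F → . ; D], [F → . ; f], [F → . F , x], [P → . F ( x], [P' → . P] }

First, augment the grammar with P' → P
I₀ = CLOSURE({ [P' → . P] }):
  [P' → . P] has the dot before P: add [P → . F ( x]
  [P → . F ( x] has the dot before F: add [F → . ; D], [F → . ; f], [F → . F , x]
No further items can be added.

I₀ = { [F → . ; D], [F → . ; f], [F → . F , x], [P → . F ( x], [P' → . P] }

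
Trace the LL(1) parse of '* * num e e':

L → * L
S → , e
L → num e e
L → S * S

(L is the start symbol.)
LL(1) parsing maintains a stack (initially the start symbol over $) and the input. At each step: if the stack top is a terminal, match it against the current input token; if it is a non-terminal N, replace it with the RHS of M[N, lookahead] (the unique production whose predict set contains the lookahead).

Stack is shown with the top on the left.

Stack      Input          Action
--------------------------------
L $        * * num e e $  output L → * L
* L $      * * num e e $  match '*'
L $        * num e e $    output L → * L
* L $      * num e e $    match '*'
L $        num e e $      output L → num e e
num e e $  num e e $      match 'num'
e e $      e e $          match 'e'
e $        e $            match 'e'
$          $              accept

The string is accepted.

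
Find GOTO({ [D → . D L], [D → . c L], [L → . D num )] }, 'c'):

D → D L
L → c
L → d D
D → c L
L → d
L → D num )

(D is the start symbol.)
{ [D → . D L], [D → . c L], [D → c . L], [L → . D num )], [L → . c], [L → . d D], [L → . d] }

GOTO(I, 'c') = CLOSURE({ [A → αX.β] : [A → α.Xβ] ∈ I, X = 'c' })

Items with dot before 'c', with the dot advanced:
  [D → . c L] → [D → c . L]
Closure of the advanced items:
  [D → c . L] has the dot before L: add [L → . c], [L → . d D], [L → . d], [L → . D num )]
  [L → . D num )] has the dot before D: add [D → . D L], [D → . c L]

GOTO = { [D → . D L], [D → . c L], [D → c . L], [L → . D num )], [L → . c], [L → . d D], [L → . d] }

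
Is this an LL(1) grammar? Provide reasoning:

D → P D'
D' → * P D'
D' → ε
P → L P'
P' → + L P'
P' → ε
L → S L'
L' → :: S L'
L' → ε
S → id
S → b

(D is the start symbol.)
Yes, the grammar is LL(1).

A grammar is LL(1) if for each non-terminal N with multiple productions, the predict sets of those productions are pairwise disjoint, where PREDICT(N → α) = (FIRST(α) \ {ε}) ∪ (FOLLOW(N) if α ⇒* ε).

Relevant sets:
  FOLLOW(D') = { $ }
  FOLLOW(P') = { $, '*' }
  FOLLOW(L') = { $, '*', '+' }

For D':
  PREDICT(D' → '*' P D') = { '*' }
  PREDICT(D' → ε) = { $ }
For P':
  PREDICT(P' → '+' L P') = { '+' }
  PREDICT(P' → ε) = { $, '*' }
For L':
  PREDICT(L' → :: S L') = { '::' }
  PREDICT(L' → ε) = { $, '*', '+' }
For S:
  PREDICT(S → id) = { 'id' }
  PREDICT(S → b) = { 'b' }
D, P, L have a single production, so nothing to check there.

All predict sets are disjoint. The grammar IS LL(1).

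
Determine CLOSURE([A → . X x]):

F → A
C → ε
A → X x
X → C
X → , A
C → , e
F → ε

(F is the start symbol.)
{ [A → . X x], [C → . , e], [C → .], [X → . , A], [X → . C] }

To compute CLOSURE, for each item [A → α.Bβ] where B is a non-terminal, add [B → .γ] for all productions B → γ; repeat for the newly added items until nothing changes.

Start with: [A → . X x]
  [A → . X x] has the dot before X: add [X → . C], [X → . , A]
  [X → . C] has the dot before C: add [C → .], [C → . , e]
No further items can be added.

CLOSURE = { [A → . X x], [C → . , e], [C → .], [X → . , A], [X → . C] }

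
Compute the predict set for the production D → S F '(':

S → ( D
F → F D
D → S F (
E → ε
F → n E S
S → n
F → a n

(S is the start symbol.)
PREDICT(D → S F '(') = (FIRST(RHS) \ {ε}) ∪ (FOLLOW(D) if ε ∈ FIRST(RHS), i.e. RHS ⇒* ε)
FIRST(S) = { '(', 'n' }
FIRST(S F '(') = { '(', 'n' }
ε ∉ FIRST(S F '('), so FOLLOW(D) is not added.
PREDICT(D → S F '(') = { '(', 'n' }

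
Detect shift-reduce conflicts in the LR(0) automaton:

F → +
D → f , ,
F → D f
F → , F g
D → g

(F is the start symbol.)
Augment with F' → F and build the canonical LR(0) collection (I0 = CLOSURE({[F' → . F]}), then GOTO on every symbol after a dot until no new states appear). It has 12 states:
  I0: { [D → . f , ,], [D → . g], [F → . +], [F → . , F g], [F → . D f], [F' → . F] }  — shift
  I1: { [F → + .] }  — reduce
  I2: { [D → . f , ,], [D → . g], [F → , . F g], [F → . +], [F → . , F g], [F → . D f] }  — shift
  I3: { [F → D . f] }  — shift
  I4: { [F' → F .] }  — accept
  I5: { [D → f . , ,] }  — shift
  I6: { [D → g .] }  — reduce
  I7: { [D → f , . ,] }  — shift
  I8: { [D → f , , .] }  — reduce
  I9: { [F → D f .] }  — reduce
  I10: { [F → , F . g] }  — shift
  I11: { [F → , F g .] }  — reduce

No state contains both a complete item and a shift item.

Answer: No shift-reduce conflicts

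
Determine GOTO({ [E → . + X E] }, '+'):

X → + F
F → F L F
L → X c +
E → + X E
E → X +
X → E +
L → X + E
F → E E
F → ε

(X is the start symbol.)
GOTO(I, '+') = CLOSURE({ [A → αX.β] : [A → α.Xβ] ∈ I, X = '+' })

Items with dot before '+', with the dot advanced:
  [E → . + X E] → [E → + . X E]
Closure of the advanced items:
  [E → + . X E] has the dot before X: add [X → . + F], [X → . E +]
  [X → . E +] has the dot before E: add [E → . + X E], [E → . X +]

GOTO = { [E → + . X E], [E → . + X E], [E → . X +], [X → . + F], [X → . E +] }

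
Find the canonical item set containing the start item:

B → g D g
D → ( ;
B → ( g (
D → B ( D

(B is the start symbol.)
First, augment the grammar with B' → B
I₀ = CLOSURE({ [B' → . B] }):
  [B' → . B] has the dot before B: add [B → . g D g], [B → . ( g (]
No further items can be added.

I₀ = { [B → . ( g (], [B → . g D g], [B' → . B] }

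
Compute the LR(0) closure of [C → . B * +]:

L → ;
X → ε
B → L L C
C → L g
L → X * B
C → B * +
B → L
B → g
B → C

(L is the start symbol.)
To compute CLOSURE, for each item [A → α.Bβ] where B is a non-terminal, add [B → .γ] for all productions B → γ; repeat for the newly added items until nothing changes.

Start with: [C → . B * +]
  [C → . B * +] has the dot before B: add [B → . L L C], [B → . L], [B → . g], [B → . C]
  [B → . L L C] has the dot before L: add [L → . ;], [L → . X * B]
  [B → . C] has the dot before C: add [C → . L g]
  [L → . X * B] has the dot before X: add [X → .]
No further items can be added.

CLOSURE = { [B → . C], [B → . L L C], [B → . L], [B → . g], [C → . B * +], [C → . L g], [L → . ;], [L → . X * B], [X → .] }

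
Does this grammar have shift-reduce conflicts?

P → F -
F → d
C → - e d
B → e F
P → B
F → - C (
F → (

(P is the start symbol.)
No shift-reduce conflicts

Augment with P' → P and build the canonical LR(0) collection (I0 = CLOSURE({[P' → . P]}), then GOTO on every symbol after a dot until no new states appear). It has 15 states:
  I0: { [B → . e F], [F → . (], [F → . - C (], [F → . d], [P → . B], [P → . F -], [P' → . P] }  — shift
  I1: { [F → ( .] }  — reduce
  I2: { [C → . - e d], [F → - . C (] }  — shift
  I3: { [P → B .] }  — reduce
  I4: { [P → F . -] }  — shift
  I5: { [P' → P .] }  — accept
  I6: { [F → d .] }  — reduce
  I7: { [B → e . F], [F → . (], [F → . - C (], [F → . d] }  — shift
  I8: { [B → e F .] }  — reduce
  I9: { [P → F - .] }  — reduce
  I10: { [C → - . e d] }  — shift
  I11: { [F → - C . (] }  — shift
  I12: { [F → - C ( .] }  — reduce
  I13: { [C → - e . d] }  — shift
  I14: { [C → - e d .] }  — reduce

No state contains both a complete item and a shift item.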